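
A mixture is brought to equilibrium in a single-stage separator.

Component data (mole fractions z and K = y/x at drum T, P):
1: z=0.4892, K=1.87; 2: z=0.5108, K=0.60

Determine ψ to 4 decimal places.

ψ = 0.6359

Let ψ = V/F and solve Σ zᵢ(Kᵢ−1)/(1+ψ(Kᵢ−1)) = 0.
Feasibility: ΣzᵢKᵢ = 1.2213, Σzᵢ/Kᵢ = 1.1129 — both > 1, two phases present.
Binary case is linear: z₁(K₁−1)(1+ψ(K₂−1)) + z₂(K₂−1)(1+ψ(K₁−1)) = 0
⇒ ψ = [z₁(K₁−1)+z₂(K₂−1)] / [−(K₁−1)(K₂−1)] = 0.22128/0.34800 = 0.6359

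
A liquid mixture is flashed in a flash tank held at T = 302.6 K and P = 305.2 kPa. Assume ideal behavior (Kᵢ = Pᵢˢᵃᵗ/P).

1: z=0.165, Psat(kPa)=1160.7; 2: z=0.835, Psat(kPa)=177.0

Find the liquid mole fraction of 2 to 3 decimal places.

Raoult's law: Kᵢ = Pᵢˢᵃᵗ/P = Pᵢˢᵃᵗ/305.2.
  K_1 = 1160.7/305.2 = 3.80308, K_2 = 177.0/305.2 = 0.57995
Let ψ = V/F and solve Σ zᵢ(Kᵢ−1)/(1+ψ(Kᵢ−1)) = 0.
Check two-phase: ΣzᵢKᵢ = 1.112 > 1 and Σzᵢ/Kᵢ = 1.483 > 1, so g(0) = 0.112 > 0 and g(1) = -0.483 < 0.
Binary case is linear: z₁(K₁−1)(1+ψ(K₂−1)) + z₂(K₂−1)(1+ψ(K₁−1)) = 0
⇒ ψ = [z₁(K₁−1)+z₂(K₂−1)] / [−(K₁−1)(K₂−1)] = 0.1118/1.1774 = 0.095
Compositions from xᵢ = zᵢ/(1+ψ(Kᵢ−1)), yᵢ = Kᵢxᵢ:
  1: x = 0.130, y = 0.496
  2: x = 0.870, y = 0.504

x_2 = 0.870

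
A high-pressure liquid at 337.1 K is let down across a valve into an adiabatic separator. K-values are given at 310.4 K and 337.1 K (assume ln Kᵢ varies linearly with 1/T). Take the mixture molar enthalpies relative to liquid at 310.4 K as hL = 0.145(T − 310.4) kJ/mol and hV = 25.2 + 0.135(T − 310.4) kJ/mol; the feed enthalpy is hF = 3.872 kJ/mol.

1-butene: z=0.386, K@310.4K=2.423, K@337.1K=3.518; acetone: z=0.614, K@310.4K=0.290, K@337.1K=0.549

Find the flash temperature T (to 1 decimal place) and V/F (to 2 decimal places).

Adiabatic flash: solve Rachford–Rice at each trial T, then check hF = ψ·hV(T) + (1−ψ)·hL(T).
  T = 310.4 K: K = (2.423, 0.290), RR gives ψ = 0.112, H_out = 2.827 kJ/mol
  T = 337.1 K: K = (3.518, 0.549), RR gives ψ = 0.612, H_out = 19.131 kJ/mol
  T = 323.8 K: K = (2.944, 0.405), RR gives ψ = 0.333, H_out = 10.282 kJ/mol
  T = 317.1 K: K = (2.676, 0.344), RR gives ψ = 0.222, H_out = 6.551 kJ/mol
  T = 313.8 K: K = (2.550, 0.316), RR gives ψ = 0.169, H_out = 4.734 kJ/mol
  T = 312.1 K: K = (2.486, 0.303), RR gives ψ = 0.141, H_out = 3.787 kJ/mol
Linear interpolation between T = 312.1 (H_out = 3.787) and T = 313.8 (H_out = 4.734) on hF = 3.872 gives T ≈ 312.3 K, at which ψ = 0.14.

T = 312.3 K, V/F = 0.14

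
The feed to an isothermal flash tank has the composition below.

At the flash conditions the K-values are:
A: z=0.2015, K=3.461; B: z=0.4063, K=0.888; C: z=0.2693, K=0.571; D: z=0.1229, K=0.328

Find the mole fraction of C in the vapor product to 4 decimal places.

y_C = 0.1768

Newton iteration, ψ⁰ = 0.34:
  ψ = 0.3400: g = -0.01963, g' = -0.5284 → ψ = 0.3029
  ψ = 0.3029: g = 0.00055, g' = -0.5590 → ψ = 0.3038
Converged at ψ = 0.3038.
Compositions from xᵢ = zᵢ/(1+ψ(Kᵢ−1)), yᵢ = Kᵢxᵢ:
  A: x = 0.1153, y = 0.3990
  B: x = 0.4206, y = 0.3735
  C: x = 0.3097, y = 0.1768
  D: x = 0.1544, y = 0.0507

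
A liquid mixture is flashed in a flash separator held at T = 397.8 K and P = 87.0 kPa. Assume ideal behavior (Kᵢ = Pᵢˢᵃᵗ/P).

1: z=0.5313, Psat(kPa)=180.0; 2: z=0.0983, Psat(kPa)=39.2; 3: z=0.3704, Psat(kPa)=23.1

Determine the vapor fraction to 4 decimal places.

ψ = 0.3228

Raoult's law: Kᵢ = Pᵢˢᵃᵗ/P = Pᵢˢᵃᵗ/87.0.
  K_1 = 180.0/87.0 = 2.068966, K_2 = 39.2/87.0 = 0.450575, K_3 = 23.1/87.0 = 0.265517
Rachford–Rice: g(ψ) = Σ zᵢ(Kᵢ−1)/(1+ψ(Kᵢ−1)) = 0.
g(0) = ΣzᵢKᵢ − 1 = 0.2419 and g(1) = 1 − Σzᵢ/Kᵢ = -0.8700, so a root lies in (0, 1).
Newton iteration, ψ⁰ = 0.5:
  ψ = 0.5000: g = -0.13429, g' = -0.8133 → ψ = 0.3349
  ψ = 0.3349: g = -0.00876, g' = -0.7252 → ψ = 0.3228
Converged at ψ = 0.3228.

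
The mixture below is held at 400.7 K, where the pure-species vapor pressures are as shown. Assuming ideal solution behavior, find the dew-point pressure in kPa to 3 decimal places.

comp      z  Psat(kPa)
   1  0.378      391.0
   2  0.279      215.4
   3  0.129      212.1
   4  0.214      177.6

At the dew point ψ → 1, so Σzᵢ/Kᵢ = 1 with Kᵢ = Pᵢˢᵃᵗ/P ⇒ 1/P = Σzᵢ/Pᵢˢᵃᵗ.
1/P = 0.378/391.0 + 0.279/215.4 + 0.129/212.1 + 0.214/177.6 = 0.004075 ⇒ P = 245.388 kPa

Pdew = 245.388 kPa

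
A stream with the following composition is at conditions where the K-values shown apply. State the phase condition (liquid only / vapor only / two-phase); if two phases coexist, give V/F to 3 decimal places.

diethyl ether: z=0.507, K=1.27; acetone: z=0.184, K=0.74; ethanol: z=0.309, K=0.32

ΣzᵢKᵢ = 0.879; Σzᵢ/Kᵢ = 1.613.
Since ΣzᵢKᵢ < 1 the mixture is below its bubble point — single liquid phase.

liquid only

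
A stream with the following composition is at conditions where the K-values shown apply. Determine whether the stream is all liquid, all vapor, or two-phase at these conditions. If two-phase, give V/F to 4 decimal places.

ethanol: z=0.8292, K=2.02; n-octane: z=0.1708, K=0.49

all vapor

ΣzᵢKᵢ = 1.7587; Σzᵢ/Kᵢ = 0.7591.
Since Σzᵢ/Kᵢ < 1 the mixture is above its dew point — single vapor phase.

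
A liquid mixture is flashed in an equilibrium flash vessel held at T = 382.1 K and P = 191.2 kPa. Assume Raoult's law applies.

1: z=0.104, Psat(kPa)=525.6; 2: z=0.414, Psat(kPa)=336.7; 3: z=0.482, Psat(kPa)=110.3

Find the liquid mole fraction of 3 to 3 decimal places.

x_3 = 0.682

Raoult's law: Kᵢ = Pᵢˢᵃᵗ/P = Pᵢˢᵃᵗ/191.2.
  K_1 = 525.6/191.2 = 2.74895, K_2 = 336.7/191.2 = 1.76098, K_3 = 110.3/191.2 = 0.57688
Rachford–Rice: g(V/F) = Σ zᵢ(Kᵢ−1)/(1+V/F(Kᵢ−1)) = 0.
Feasibility: ΣzᵢKᵢ = 1.293, Σzᵢ/Kᵢ = 1.108 — both > 1, two phases present.
Iterate (Newton) starting at V/F = 0.5:
  V/F = 0.500: g = 0.0666, g' = -0.355 → V/F = 0.687
  V/F = 0.687: g = 0.0018, g' = -0.341 → V/F = 0.693
Converged at V/F = 0.693.
Compositions from xᵢ = zᵢ/(1+V/F(Kᵢ−1)), yᵢ = Kᵢxᵢ:
  1: x = 0.047, y = 0.129
  2: x = 0.271, y = 0.477
  3: x = 0.682, y = 0.393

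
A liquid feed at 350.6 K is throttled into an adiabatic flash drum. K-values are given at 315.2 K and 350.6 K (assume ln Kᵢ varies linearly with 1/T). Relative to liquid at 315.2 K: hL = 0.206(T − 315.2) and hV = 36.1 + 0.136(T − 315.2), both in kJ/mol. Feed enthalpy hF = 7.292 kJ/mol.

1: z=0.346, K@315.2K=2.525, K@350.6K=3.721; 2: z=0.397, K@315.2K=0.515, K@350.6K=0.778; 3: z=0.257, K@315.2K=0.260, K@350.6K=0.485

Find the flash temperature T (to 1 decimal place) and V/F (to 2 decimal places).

Adiabatic flash: solve Rachford–Rice at each trial T, then check hF = ψ·hV(T) + (1−ψ)·hL(T).
  T = 315.2 K: K = (2.525, 0.515, 0.260), RR gives ψ = 0.160, H_out = 5.762 kJ/mol
  T = 350.6 K: K = (3.721, 0.778, 0.485), RR gives ψ = 0.726, H_out = 31.699 kJ/mol
  T = 332.9 K: K = (3.097, 0.640, 0.361), RR gives ψ = 0.410, H_out = 17.936 kJ/mol
  T = 324.0 K: K = (2.803, 0.575, 0.307), RR gives ψ = 0.283, H_out = 11.858 kJ/mol
  T = 319.6 K: K = (2.662, 0.545, 0.283), RR gives ψ = 0.222, H_out = 8.849 kJ/mol
  T = 317.4 K: K = (2.593, 0.530, 0.271), RR gives ψ = 0.191, H_out = 7.319 kJ/mol
Linear interpolation between T = 315.2 (H_out = 5.762) and T = 317.4 (H_out = 7.319) on hF = 7.292 gives T ≈ 317.4 K, at which ψ = 0.19.

T = 317.4 K, V/F = 0.19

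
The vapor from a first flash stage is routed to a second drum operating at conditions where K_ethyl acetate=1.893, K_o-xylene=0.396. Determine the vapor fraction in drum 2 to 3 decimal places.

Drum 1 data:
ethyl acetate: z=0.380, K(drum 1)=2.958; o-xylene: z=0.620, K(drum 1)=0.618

Drum 1:
Let ψ₁ = V/F and solve Σ zᵢ(Kᵢ−1)/(1+ψ₁(Kᵢ−1)) = 0.
Check two-phase: ΣzᵢKᵢ = 1.507 > 1 and Σzᵢ/Kᵢ = 1.132 > 1, so g(0) = 0.507 > 0 and g(1) = -0.132 < 0.
Binary case is linear: z₁(K₁−1)(1+ψ₁(K₂−1)) + z₂(K₂−1)(1+ψ₁(K₁−1)) = 0
⇒ ψ₁ = [z₁(K₁−1)+z₂(K₂−1)] / [−(K₁−1)(K₂−1)] = 0.5072/0.7480 = 0.678
Drum-1 compositions:
  ethyl acetate: x = 0.163, y = 0.483
  o-xylene: x = 0.837, y = 0.517
Drum-2 feed = drum-1 vapor: z₂ = (0.4829, 0.5171).
Drum 2:
Let ψ₂ = V/F and solve Σ zᵢ(Kᵢ−1)/(1+ψ₂(Kᵢ−1)) = 0.
Check two-phase: ΣzᵢKᵢ = 1.119 > 1 and Σzᵢ/Kᵢ = 1.561 > 1, so g(0) = 0.119 > 0 and g(1) = -0.561 < 0.
Binary case is linear: z₁(K₁−1)(1+ψ₂(K₂−1)) + z₂(K₂−1)(1+ψ₂(K₁−1)) = 0
⇒ ψ₂ = [z₁(K₁−1)+z₂(K₂−1)] / [−(K₁−1)(K₂−1)] = 0.1189/0.5394 = 0.220
  ethyl acetate: x = 0.403, y = 0.764
  o-xylene: x = 0.597, y = 0.236

V/F (drum 2) = 0.220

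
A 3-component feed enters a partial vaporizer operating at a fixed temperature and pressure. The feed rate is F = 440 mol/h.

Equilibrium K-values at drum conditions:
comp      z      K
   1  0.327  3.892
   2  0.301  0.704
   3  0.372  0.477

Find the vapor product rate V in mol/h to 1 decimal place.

Newton–Raphson from ψ = 0.45:
  ψ = 0.450: g = 0.0537, g' = -0.725 → ψ = 0.524
  ψ = 0.524: g = 0.0025, g' = -0.662 → ψ = 0.528
Converged at ψ = 0.528.
Then V = ψ·F = 0.5278·440 = 232.2 mol/h and L = F − V = 207.8 mol/h.

V = 232.2 mol/h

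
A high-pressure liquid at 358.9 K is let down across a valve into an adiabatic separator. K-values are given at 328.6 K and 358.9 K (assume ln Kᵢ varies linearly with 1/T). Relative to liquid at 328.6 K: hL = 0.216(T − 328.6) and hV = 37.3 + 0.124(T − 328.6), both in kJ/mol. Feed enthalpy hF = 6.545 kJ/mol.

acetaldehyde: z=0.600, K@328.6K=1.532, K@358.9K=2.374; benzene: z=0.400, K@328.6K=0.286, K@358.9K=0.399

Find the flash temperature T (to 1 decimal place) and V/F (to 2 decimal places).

T = 330.7 K, V/F = 0.16

Adiabatic flash: solve Rachford–Rice at each trial T, then check hF = ψ·hV(T) + (1−ψ)·hL(T).
  T = 328.6 K: K = (1.532, 0.286), RR gives ψ = 0.088, H_out = 3.299 kJ/mol
  T = 358.9 K: K = (2.374, 0.399), RR gives ψ = 0.707, H_out = 30.952 kJ/mol
  T = 343.8 K: K = (1.927, 0.340), RR gives ψ = 0.478, H_out = 20.453 kJ/mol
  T = 336.2 K: K = (1.723, 0.313), RR gives ψ = 0.319, H_out = 13.332 kJ/mol
  T = 332.4 K: K = (1.626, 0.299), RR gives ψ = 0.217, H_out = 8.831 kJ/mol
  T = 330.5 K: K = (1.578, 0.293), RR gives ψ = 0.157, H_out = 6.222 kJ/mol
Linear interpolation between T = 330.5 (H_out = 6.222) and T = 332.4 (H_out = 8.831) on hF = 6.545 gives T ≈ 330.7 K, at which ψ = 0.16.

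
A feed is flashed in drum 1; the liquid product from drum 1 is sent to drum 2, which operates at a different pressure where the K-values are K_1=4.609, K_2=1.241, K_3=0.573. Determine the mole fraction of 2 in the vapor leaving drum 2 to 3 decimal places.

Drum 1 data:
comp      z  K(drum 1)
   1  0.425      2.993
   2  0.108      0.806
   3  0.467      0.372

Drum 1:
Material balance + equilibrium reduce to Σ zᵢ(Kᵢ−1)/(1+ψ₁(Kᵢ−1)) = 0.
Feasibility: ΣzᵢKᵢ = 1.533, Σzᵢ/Kᵢ = 1.531 — both > 1, two phases present.
Newton–Raphson from ψ₁ = 0.49:
  ψ₁ = 0.490: g = -0.0183, g' = -0.821 → ψ₁ = 0.468
Converged at ψ₁ = 0.468.
Drum-1 compositions:
  1: x = 0.220, y = 0.658
  2: x = 0.119, y = 0.096
  3: x = 0.661, y = 0.246
Drum-2 feed = drum-1 liquid: z₂ = (0.2199, 0.1188, 0.6613).
Drum 2:
Let ψ₂ = V/F and solve Σ zᵢ(Kᵢ−1)/(1+ψ₂(Kᵢ−1)) = 0.
Check two-phase: ΣzᵢKᵢ = 1.540 > 1 and Σzᵢ/Kᵢ = 1.298 > 1, so g(0) = 0.540 > 0 and g(1) = -0.298 < 0.
Newton–Raphson from ψ₂ = 0.5:
  ψ₂ = 0.500: g = -0.0504, g' = -0.565 → ψ₂ = 0.411
  ψ₂ = 0.411: g = 0.0034, g' = -0.648 → ψ₂ = 0.416
Converged at ψ₂ = 0.416.
  1: x = 0.088, y = 0.405
  2: x = 0.108, y = 0.134
  3: x = 0.804, y = 0.461

y_2 (drum 2) = 0.134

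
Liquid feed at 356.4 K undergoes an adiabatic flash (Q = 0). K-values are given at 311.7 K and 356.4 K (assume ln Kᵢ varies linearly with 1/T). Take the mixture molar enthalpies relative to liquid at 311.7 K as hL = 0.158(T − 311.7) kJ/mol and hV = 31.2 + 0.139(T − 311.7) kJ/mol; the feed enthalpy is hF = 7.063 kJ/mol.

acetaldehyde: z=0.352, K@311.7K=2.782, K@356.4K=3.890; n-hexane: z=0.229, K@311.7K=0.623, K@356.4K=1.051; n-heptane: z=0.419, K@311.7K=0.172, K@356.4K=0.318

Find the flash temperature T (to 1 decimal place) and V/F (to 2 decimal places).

Adiabatic flash: solve Rachford–Rice at each trial T, then check hF = ψ·hV(T) + (1−ψ)·hL(T).
  T = 311.7 K: K = (2.782, 0.623, 0.172), RR gives ψ = 0.157, H_out = 4.887 kJ/mol
  T = 356.4 K: K = (3.890, 1.051, 0.318), RR gives ψ = 0.493, H_out = 22.039 kJ/mol
  T = 334.0 K: K = (3.326, 0.823, 0.239), RR gives ψ = 0.324, H_out = 13.504 kJ/mol
  T = 322.9 K: K = (3.052, 0.720, 0.204), RR gives ψ = 0.243, H_out = 9.288 kJ/mol
  T = 317.3 K: K = (2.916, 0.671, 0.188), RR gives ψ = 0.200, H_out = 7.116 kJ/mol
  T = 314.5 K: K = (2.849, 0.647, 0.180), RR gives ψ = 0.179, H_out = 6.010 kJ/mol
  T = 315.9 K: K = (2.883, 0.659, 0.184), RR gives ψ = 0.190, H_out = 6.565 kJ/mol
Linear interpolation between T = 315.9 (H_out = 6.565) and T = 317.3 (H_out = 7.116) on hF = 7.063 gives T ≈ 317.2 K, at which ψ = 0.20.

T = 317.2 K, V/F = 0.20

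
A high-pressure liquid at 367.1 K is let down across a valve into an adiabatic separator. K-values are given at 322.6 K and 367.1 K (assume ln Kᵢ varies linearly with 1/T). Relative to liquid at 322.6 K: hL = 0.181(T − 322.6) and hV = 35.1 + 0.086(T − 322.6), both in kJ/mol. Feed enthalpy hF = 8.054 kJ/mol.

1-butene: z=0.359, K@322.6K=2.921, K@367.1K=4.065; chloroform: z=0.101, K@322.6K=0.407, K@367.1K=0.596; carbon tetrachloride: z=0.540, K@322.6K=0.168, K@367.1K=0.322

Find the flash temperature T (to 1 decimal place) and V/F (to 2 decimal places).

T = 333.5 K, V/F = 0.18

Adiabatic flash: solve Rachford–Rice at each trial T, then check hF = ψ·hV(T) + (1−ψ)·hL(T).
  T = 322.6 K: K = (2.921, 0.407, 0.168), RR gives ψ = 0.118, H_out = 4.132 kJ/mol
  T = 367.1 K: K = (4.065, 0.596, 0.322), RR gives ψ = 0.353, H_out = 18.943 kJ/mol
  T = 344.9 K: K = (3.484, 0.499, 0.238), RR gives ψ = 0.238, H_out = 11.888 kJ/mol
  T = 333.8 K: K = (3.201, 0.452, 0.201), RR gives ψ = 0.181, H_out = 8.171 kJ/mol
  T = 328.2 K: K = (3.060, 0.429, 0.184), RR gives ψ = 0.150, H_out = 6.197 kJ/mol
  T = 331.0 K: K = (3.130, 0.441, 0.193), RR gives ψ = 0.165, H_out = 7.194 kJ/mol
  T = 332.4 K: K = (3.165, 0.447, 0.197), RR gives ψ = 0.173, H_out = 7.685 kJ/mol
Linear interpolation between T = 332.4 (H_out = 7.685) and T = 333.8 (H_out = 8.171) on hF = 8.054 gives T ≈ 333.5 K, at which ψ = 0.18.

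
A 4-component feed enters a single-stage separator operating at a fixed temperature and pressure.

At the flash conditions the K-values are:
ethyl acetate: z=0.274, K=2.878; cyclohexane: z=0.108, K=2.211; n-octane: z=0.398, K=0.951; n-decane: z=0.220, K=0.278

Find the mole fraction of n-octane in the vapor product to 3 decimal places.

y_n-octane = 0.391

Let ψ = V/F and solve Σ zᵢ(Kᵢ−1)/(1+ψ(Kᵢ−1)) = 0.
Feasibility: ΣzᵢKᵢ = 1.467, Σzᵢ/Kᵢ = 1.354 — both > 1, two phases present.
Newton–Raphson from ψ = 0.5:
  ψ = 0.500: g = 0.0783, g' = -0.600 → ψ = 0.630
  ψ = 0.630: g = -0.0019, g' = -0.641 → ψ = 0.627
Converged at ψ = 0.627.
Compositions from xᵢ = zᵢ/(1+ψ(Kᵢ−1)), yᵢ = Kᵢxᵢ:
  ethyl acetate: x = 0.126, y = 0.362
  cyclohexane: x = 0.061, y = 0.136
  n-octane: x = 0.411, y = 0.391
  n-decane: x = 0.402, y = 0.112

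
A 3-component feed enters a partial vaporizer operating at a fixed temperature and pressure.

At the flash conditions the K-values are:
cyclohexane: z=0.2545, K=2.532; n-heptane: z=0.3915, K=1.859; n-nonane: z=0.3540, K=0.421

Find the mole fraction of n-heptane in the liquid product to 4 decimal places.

Rachford–Rice: g(β) = Σ zᵢ(Kᵢ−1)/(1+β(Kᵢ−1)) = 0.
Feasibility: ΣzᵢKᵢ = 1.5212, Σzᵢ/Kᵢ = 1.1520 — both > 1, two phases present.
Newton–Raphson from β = 0.5:
  β = 0.5000: g = 0.16755, g' = -0.5680 → β = 0.7950
  β = 0.7950: g = -0.00416, g' = -0.6309 → β = 0.7884
Converged at β = 0.7884.
Compositions from xᵢ = zᵢ/(1+β(Kᵢ−1)), yᵢ = Kᵢxᵢ:
  cyclohexane: x = 0.1153, y = 0.2919
  n-heptane: x = 0.2334, y = 0.4339
  n-nonane: x = 0.6513, y = 0.2742

x_n-heptane = 0.2334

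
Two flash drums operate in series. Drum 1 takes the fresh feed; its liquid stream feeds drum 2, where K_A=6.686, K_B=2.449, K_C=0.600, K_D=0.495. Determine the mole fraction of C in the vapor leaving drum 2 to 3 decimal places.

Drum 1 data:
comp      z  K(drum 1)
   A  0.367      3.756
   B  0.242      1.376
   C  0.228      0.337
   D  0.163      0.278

y_C (drum 2) = 0.281

Drum 1:
Material balance + equilibrium reduce to Σ zᵢ(Kᵢ−1)/(1+ψ₁(Kᵢ−1)) = 0.
Check two-phase: ΣzᵢKᵢ = 1.834 > 1 and Σzᵢ/Kᵢ = 1.536 > 1, so g(0) = 0.834 > 0 and g(1) = -0.536 < 0.
Newton–Raphson from ψ₁ = 0.62:
  ψ₁ = 0.620: g = -0.0225, g' = -0.970 → ψ₁ = 0.597
Converged at ψ₁ = 0.597.
Drum-1 compositions:
  A: x = 0.139, y = 0.521
  B: x = 0.198, y = 0.272
  C: x = 0.377, y = 0.127
  D: x = 0.286, y = 0.080
Drum-2 feed = drum-1 liquid: z₂ = (0.1388, 0.1977, 0.3772, 0.2863).
Drum 2:
Newton–Raphson from ψ₂ = 0.44:
  ψ₂ = 0.440: g = 0.0312, g' = -0.730 → ψ₂ = 0.483
  ψ₂ = 0.483: g = 0.0010, g' = -0.684 → ψ₂ = 0.484
Converged at ψ₂ = 0.484.
  A: x = 0.037, y = 0.247
  B: x = 0.116, y = 0.284
  C: x = 0.468, y = 0.281
  D: x = 0.379, y = 0.188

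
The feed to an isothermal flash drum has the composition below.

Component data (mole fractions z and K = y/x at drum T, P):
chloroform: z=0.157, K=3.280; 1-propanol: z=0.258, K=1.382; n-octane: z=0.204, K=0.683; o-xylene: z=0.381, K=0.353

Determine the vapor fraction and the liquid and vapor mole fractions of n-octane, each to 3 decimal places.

ψ = 0.178, x_n-octane = 0.216, y_n-octane = 0.148

Let ψ = V/F and solve Σ zᵢ(Kᵢ−1)/(1+ψ(Kᵢ−1)) = 0.
Check two-phase: ΣzᵢKᵢ = 1.145 > 1 and Σzᵢ/Kᵢ = 1.613 > 1, so g(0) = 0.145 > 0 and g(1) = -0.613 < 0.
Newton iteration, ψ⁰ = 0.53:
  ψ = 0.530: g = -0.2088, g' = -0.592 → ψ = 0.177
  ψ = 0.177: g = 0.0001, g' = -0.673 → ψ = 0.178
Converged at ψ = 0.178.
Compositions from xᵢ = zᵢ/(1+ψ(Kᵢ−1)), yᵢ = Kᵢxᵢ:
  chloroform: x = 0.112, y = 0.366
  1-propanol: x = 0.242, y = 0.334
  n-octane: x = 0.216, y = 0.148
  o-xylene: x = 0.430, y = 0.152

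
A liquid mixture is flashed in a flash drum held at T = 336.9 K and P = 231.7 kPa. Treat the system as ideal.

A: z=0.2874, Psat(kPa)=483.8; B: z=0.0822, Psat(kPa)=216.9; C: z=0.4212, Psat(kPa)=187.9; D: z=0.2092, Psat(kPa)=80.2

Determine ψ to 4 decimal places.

Raoult's law: Kᵢ = Pᵢˢᵃᵗ/P = Pᵢˢᵃᵗ/231.7.
  K_A = 483.8/231.7 = 2.088045, K_B = 216.9/231.7 = 0.936124, K_C = 187.9/231.7 = 0.810962, K_D = 80.2/231.7 = 0.346137
Rachford–Rice: g(ψ) = Σ zᵢ(Kᵢ−1)/(1+ψ(Kᵢ−1)) = 0.
Feasibility: ΣzᵢKᵢ = 1.0910, Σzᵢ/Kᵢ = 1.3492 — both > 1, two phases present.
Newton iteration, ψ⁰ = 0.5:
  ψ = 0.5000: g = -0.09406, g' = -0.3589 → ψ = 0.2379
  ψ = 0.2379: g = -0.00228, g' = -0.3570 → ψ = 0.2315
Converged at ψ = 0.2315.

ψ = 0.2315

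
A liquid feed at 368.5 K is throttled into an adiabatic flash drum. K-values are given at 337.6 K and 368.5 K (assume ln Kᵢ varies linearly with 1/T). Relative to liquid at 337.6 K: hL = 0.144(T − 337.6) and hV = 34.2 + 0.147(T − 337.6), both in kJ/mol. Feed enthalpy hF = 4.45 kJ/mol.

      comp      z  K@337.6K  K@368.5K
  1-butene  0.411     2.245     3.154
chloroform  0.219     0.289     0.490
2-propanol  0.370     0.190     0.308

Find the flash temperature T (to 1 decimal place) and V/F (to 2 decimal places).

Adiabatic flash: solve Rachford–Rice at each trial T, then check hF = ψ·hV(T) + (1−ψ)·hL(T).
  T = 337.6 K: K = (2.245, 0.289, 0.190), RR gives ψ = 0.058, H_out = 1.996 kJ/mol
  T = 368.5 K: K = (3.154, 0.490, 0.308), RR gives ψ = 0.381, H_out = 17.512 kJ/mol
  T = 353.1 K: K = (2.682, 0.381, 0.245), RR gives ψ = 0.232, H_out = 10.183 kJ/mol
  T = 345.4 K: K = (2.460, 0.333, 0.216), RR gives ψ = 0.152, H_out = 6.308 kJ/mol
  T = 341.5 K: K = (2.351, 0.311, 0.203), RR gives ψ = 0.107, H_out = 4.216 kJ/mol
  T = 343.4 K: K = (2.404, 0.321, 0.209), RR gives ψ = 0.129, H_out = 5.249 kJ/mol
Linear interpolation between T = 341.5 (H_out = 4.216) and T = 343.4 (H_out = 5.249) on hF = 4.45 gives T ≈ 341.9 K, at which ψ = 0.11.

T = 341.9 K, V/F = 0.11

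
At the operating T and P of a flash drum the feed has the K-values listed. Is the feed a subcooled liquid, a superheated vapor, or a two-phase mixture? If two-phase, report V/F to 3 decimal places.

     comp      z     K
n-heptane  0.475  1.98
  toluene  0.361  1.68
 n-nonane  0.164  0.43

ΣzᵢKᵢ = 1.617; Σzᵢ/Kᵢ = 0.836.
Since Σzᵢ/Kᵢ < 1 the mixture is above its dew point — single vapor phase.

superheated vapor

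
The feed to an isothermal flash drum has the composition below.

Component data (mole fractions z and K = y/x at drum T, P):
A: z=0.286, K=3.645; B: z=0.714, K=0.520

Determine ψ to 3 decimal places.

Material balance + equilibrium reduce to Σ zᵢ(Kᵢ−1)/(1+ψ(Kᵢ−1)) = 0.
Check two-phase: ΣzᵢKᵢ = 1.414 > 1 and Σzᵢ/Kᵢ = 1.452 > 1, so g(0) = 0.414 > 0 and g(1) = -0.452 < 0.
Binary case is linear: z₁(K₁−1)(1+ψ(K₂−1)) + z₂(K₂−1)(1+ψ(K₁−1)) = 0
⇒ ψ = [z₁(K₁−1)+z₂(K₂−1)] / [−(K₁−1)(K₂−1)] = 0.4138/1.2696 = 0.326

ψ = 0.326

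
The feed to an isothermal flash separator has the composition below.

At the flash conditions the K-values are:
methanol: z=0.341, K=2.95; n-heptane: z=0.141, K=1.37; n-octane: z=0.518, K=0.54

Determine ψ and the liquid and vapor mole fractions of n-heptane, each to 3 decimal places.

ψ = 0.641, x_n-heptane = 0.114, y_n-heptane = 0.156

Material balance + equilibrium reduce to Σ zᵢ(Kᵢ−1)/(1+ψ(Kᵢ−1)) = 0.
g(0) = ΣzᵢKᵢ − 1 = 0.479 and g(1) = 1 − Σzᵢ/Kᵢ = -0.178, so a root lies in (0, 1).
Iterate (Newton) starting at ψ = 0.5:
  ψ = 0.500: g = 0.0713, g' = -0.531 → ψ = 0.634
  ψ = 0.634: g = 0.0031, g' = -0.490 → ψ = 0.641
Converged at ψ = 0.641.
Compositions from xᵢ = zᵢ/(1+ψ(Kᵢ−1)), yᵢ = Kᵢxᵢ:
  methanol: x = 0.152, y = 0.447
  n-heptane: x = 0.114, y = 0.156
  n-octane: x = 0.734, y = 0.397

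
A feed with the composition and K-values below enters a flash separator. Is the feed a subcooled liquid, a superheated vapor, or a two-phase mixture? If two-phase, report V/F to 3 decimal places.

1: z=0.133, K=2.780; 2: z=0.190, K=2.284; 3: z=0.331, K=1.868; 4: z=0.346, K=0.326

ΣzᵢKᵢ = 1.535; Σzᵢ/Kᵢ = 1.370.
Both exceed 1, so a two-phase solution exists.
Newton iteration, ψ⁰ = 0.51:
  ψ = 0.510: g = 0.1153, g' = -0.715 → ψ = 0.671
  ψ = 0.671: g = -0.0055, g' = -0.802 → ψ = 0.664
Converged at ψ = 0.664.

two-phase, V/F = 0.664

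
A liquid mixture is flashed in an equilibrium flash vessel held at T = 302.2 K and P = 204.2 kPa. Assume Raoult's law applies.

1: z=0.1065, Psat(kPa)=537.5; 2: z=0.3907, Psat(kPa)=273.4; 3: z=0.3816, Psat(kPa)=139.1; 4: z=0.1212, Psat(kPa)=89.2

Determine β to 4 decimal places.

β = 0.3773

Raoult's law: Kᵢ = Pᵢˢᵃᵗ/P = Pᵢˢᵃᵗ/204.2.
  K_1 = 537.5/204.2 = 2.632223, K_2 = 273.4/204.2 = 1.338883, K_3 = 139.1/204.2 = 0.681195, K_4 = 89.2/204.2 = 0.436827
Newton iteration, β⁰ = 0.5:
  β = 0.5000: g = -0.03080, g' = -0.2482 → β = 0.3759
  β = 0.3759: g = 0.00037, g' = -0.2562 → β = 0.3773
Converged at β = 0.3773.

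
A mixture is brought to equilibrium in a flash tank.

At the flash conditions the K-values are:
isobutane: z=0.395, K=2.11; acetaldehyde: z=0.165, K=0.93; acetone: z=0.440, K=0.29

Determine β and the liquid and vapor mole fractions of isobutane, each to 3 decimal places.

β = 0.173, x_isobutane = 0.331, y_isobutane = 0.699

Newton iteration, β⁰ = 0.47:
  β = 0.470: g = -0.1927, g' = -0.711 → β = 0.199
  β = 0.199: g = -0.0163, g' = -0.628 → β = 0.173
Converged at β = 0.173.
Compositions from xᵢ = zᵢ/(1+β(Kᵢ−1)), yᵢ = Kᵢxᵢ:
  isobutane: x = 0.331, y = 0.699
  acetaldehyde: x = 0.167, y = 0.155
  acetone: x = 0.502, y = 0.145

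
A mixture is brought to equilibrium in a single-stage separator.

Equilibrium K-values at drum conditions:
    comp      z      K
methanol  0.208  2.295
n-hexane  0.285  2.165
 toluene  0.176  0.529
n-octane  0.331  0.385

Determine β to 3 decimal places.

β = 0.452

Let β = V/F and solve Σ zᵢ(Kᵢ−1)/(1+β(Kᵢ−1)) = 0.
Check two-phase: ΣzᵢKᵢ = 1.315 > 1 and Σzᵢ/Kᵢ = 1.415 > 1, so g(0) = 0.315 > 0 and g(1) = -0.415 < 0.
Newton iteration, β⁰ = 0.5:
  β = 0.500: g = -0.0291, g' = -0.611 → β = 0.452
Converged at β = 0.452.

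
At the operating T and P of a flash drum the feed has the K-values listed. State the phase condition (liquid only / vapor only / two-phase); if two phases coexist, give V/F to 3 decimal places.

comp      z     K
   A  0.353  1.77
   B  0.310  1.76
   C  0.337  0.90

vapor only

ΣzᵢKᵢ = 1.474; Σzᵢ/Kᵢ = 0.750.
Since Σzᵢ/Kᵢ < 1 the mixture is above its dew point — single vapor phase.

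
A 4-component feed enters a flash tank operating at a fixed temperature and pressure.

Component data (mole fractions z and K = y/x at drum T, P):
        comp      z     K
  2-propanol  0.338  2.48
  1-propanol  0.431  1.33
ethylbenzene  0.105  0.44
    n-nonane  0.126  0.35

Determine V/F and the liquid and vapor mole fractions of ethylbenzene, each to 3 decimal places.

Rachford–Rice: g(V/F) = Σ zᵢ(Kᵢ−1)/(1+V/F(Kᵢ−1)) = 0.
Feasibility: ΣzᵢKᵢ = 1.502, Σzᵢ/Kᵢ = 1.059 — both > 1, two phases present.
Newton iteration, V/F⁰ = 0.43:
  V/F = 0.430: g = 0.2391, g' = -0.472 → V/F = 0.936
  V/F = 0.936: g = -0.0146, g' = -0.651 → V/F = 0.914
  V/F = 0.914: g = -0.0003, g' = -0.623 → V/F = 0.913
Converged at V/F = 0.913.
Compositions from xᵢ = zᵢ/(1+V/F(Kᵢ−1)), yᵢ = Kᵢxᵢ:
  2-propanol: x = 0.144, y = 0.356
  1-propanol: x = 0.331, y = 0.440
  ethylbenzene: x = 0.215, y = 0.095
  n-nonane: x = 0.310, y = 0.109

V/F = 0.913, x_ethylbenzene = 0.215, y_ethylbenzene = 0.095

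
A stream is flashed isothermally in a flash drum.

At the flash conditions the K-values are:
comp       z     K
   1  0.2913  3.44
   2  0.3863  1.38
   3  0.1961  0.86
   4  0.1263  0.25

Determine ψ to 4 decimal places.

ψ = 0.9100

Let ψ = V/F and solve Σ zᵢ(Kᵢ−1)/(1+ψ(Kᵢ−1)) = 0.
Feasibility: ΣzᵢKᵢ = 1.7354, Σzᵢ/Kᵢ = 1.0978 — both > 1, two phases present.
Newton–Raphson from ψ = 0.49:
  ψ = 0.4900: g = 0.26824, g' = -0.5814 → ψ = 0.9514
  ψ = 0.9514: g = -0.04049, g' = -1.0580 → ψ = 0.9131
  ψ = 0.9131: g = -0.00283, g' = -0.9174 → ψ = 0.9100
Converged at ψ = 0.9100.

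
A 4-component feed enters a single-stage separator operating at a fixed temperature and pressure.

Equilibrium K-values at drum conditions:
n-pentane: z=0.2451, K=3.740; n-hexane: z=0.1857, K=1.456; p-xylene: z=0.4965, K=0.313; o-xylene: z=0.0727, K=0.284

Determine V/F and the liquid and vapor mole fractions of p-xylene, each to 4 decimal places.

Rachford–Rice: g(V/F) = Σ zᵢ(Kᵢ−1)/(1+V/F(Kᵢ−1)) = 0.
g(0) = ΣzᵢKᵢ − 1 = 0.3631 and g(1) = 1 − Σzᵢ/Kᵢ = -1.0353, so a root lies in (0, 1).
Iterate (Newton) starting at V/F = 0.61:
  V/F = 0.6100: g = -0.36193, g' = -1.0933 → V/F = 0.2790
  V/F = 0.2790: g = -0.03126, g' = -1.0383 → V/F = 0.2489
  V/F = 0.2489: g = 0.00057, g' = -1.0778 → V/F = 0.2494
Converged at V/F = 0.2494.
Compositions from xᵢ = zᵢ/(1+V/F(Kᵢ−1)), yᵢ = Kᵢxᵢ:
  n-pentane: x = 0.1456, y = 0.5446
  n-hexane: x = 0.1667, y = 0.2428
  p-xylene: x = 0.5992, y = 0.1875
  o-xylene: x = 0.0885, y = 0.0251

V/F = 0.2494, x_p-xylene = 0.5992, y_p-xylene = 0.1875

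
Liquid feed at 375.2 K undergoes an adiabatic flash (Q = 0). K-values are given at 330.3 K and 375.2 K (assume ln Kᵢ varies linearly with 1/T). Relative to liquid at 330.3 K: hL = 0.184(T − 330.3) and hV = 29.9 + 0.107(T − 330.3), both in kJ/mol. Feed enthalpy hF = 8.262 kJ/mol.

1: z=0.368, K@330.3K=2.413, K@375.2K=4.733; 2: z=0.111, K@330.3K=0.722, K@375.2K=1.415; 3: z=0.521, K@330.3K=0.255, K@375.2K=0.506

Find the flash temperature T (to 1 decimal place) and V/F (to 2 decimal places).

Adiabatic flash: solve Rachford–Rice at each trial T, then check hF = ψ·hV(T) + (1−ψ)·hL(T).
  T = 330.3 K: K = (2.413, 0.722, 0.255), RR gives ψ = 0.105, H_out = 3.137 kJ/mol
  T = 375.2 K: K = (4.733, 1.415, 0.506), RR gives ψ = 0.732, H_out = 27.626 kJ/mol
  T = 352.8 K: K = (3.455, 1.033, 0.367), RR gives ψ = 0.420, H_out = 15.960 kJ/mol
  T = 341.6 K: K = (2.907, 0.870, 0.308), RR gives ψ = 0.275, H_out = 10.069 kJ/mol
  T = 336.0 K: K = (2.655, 0.794, 0.281), RR gives ψ = 0.196, H_out = 6.823 kJ/mol
  T = 338.8 K: K = (2.779, 0.831, 0.294), RR gives ψ = 0.237, H_out = 8.482 kJ/mol
  T = 337.4 K: K = (2.716, 0.813, 0.288), RR gives ψ = 0.217, H_out = 7.663 kJ/mol
Linear interpolation between T = 337.4 (H_out = 7.663) and T = 338.8 (H_out = 8.482) on hF = 8.262 gives T ≈ 338.4 K, at which ψ = 0.23.

T = 338.4 K, V/F = 0.23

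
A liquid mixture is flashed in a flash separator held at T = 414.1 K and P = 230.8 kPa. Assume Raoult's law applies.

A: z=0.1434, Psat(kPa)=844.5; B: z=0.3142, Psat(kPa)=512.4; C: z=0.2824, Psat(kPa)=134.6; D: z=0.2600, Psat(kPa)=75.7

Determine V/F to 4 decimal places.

V/F = 0.4859

Raoult's law: Kᵢ = Pᵢˢᵃᵗ/P = Pᵢˢᵃᵗ/230.8.
  K_A = 844.5/230.8 = 3.659012, K_B = 512.4/230.8 = 2.220104, K_C = 134.6/230.8 = 0.583189, K_D = 75.7/230.8 = 0.327990
Rachford–Rice: g(V/F) = Σ zᵢ(Kᵢ−1)/(1+V/F(Kᵢ−1)) = 0.
g(0) = ΣzᵢKᵢ − 1 = 0.4722 and g(1) = 1 − Σzᵢ/Kᵢ = -0.4577, so a root lies in (0, 1).
Newton–Raphson from V/F = 0.5:
  V/F = 0.5000: g = -0.01005, g' = -0.7119 → V/F = 0.4859
Converged at V/F = 0.4859.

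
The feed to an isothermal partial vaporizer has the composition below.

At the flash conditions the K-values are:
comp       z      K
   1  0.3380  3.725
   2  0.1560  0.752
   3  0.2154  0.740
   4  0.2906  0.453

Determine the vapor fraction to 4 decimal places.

Material balance + equilibrium reduce to Σ zᵢ(Kᵢ−1)/(1+ψ(Kᵢ−1)) = 0.
g(0) = ΣzᵢKᵢ − 1 = 0.6674 and g(1) = 1 − Σzᵢ/Kᵢ = -0.2308, so a root lies in (0, 1).
Iterate (Newton) starting at ψ = 0.5:
  ψ = 0.5000: g = 0.06253, g' = -0.6462 → ψ = 0.5968
  ψ = 0.5968: g = 0.00303, g' = -0.5892 → ψ = 0.6019
Converged at ψ = 0.6019.

ψ = 0.6019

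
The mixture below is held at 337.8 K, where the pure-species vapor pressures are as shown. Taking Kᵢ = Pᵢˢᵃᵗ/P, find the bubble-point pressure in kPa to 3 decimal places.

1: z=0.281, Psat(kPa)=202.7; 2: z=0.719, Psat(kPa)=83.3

Pbub = 116.851 kPa

At the bubble point ψ → 0, so ΣzᵢKᵢ = 1 with Kᵢ = Pᵢˢᵃᵗ/P ⇒ P = ΣzᵢPᵢˢᵃᵗ.
P = 0.281·202.7 + 0.719·83.3 = 116.851 kPa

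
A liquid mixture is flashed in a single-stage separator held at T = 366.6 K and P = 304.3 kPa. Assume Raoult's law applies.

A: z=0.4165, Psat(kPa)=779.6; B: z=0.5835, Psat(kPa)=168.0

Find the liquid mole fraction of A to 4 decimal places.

x_A = 0.2229

Raoult's law: Kᵢ = Pᵢˢᵃᵗ/P = Pᵢˢᵃᵗ/304.3.
  K_A = 779.6/304.3 = 2.561945, K_B = 168.0/304.3 = 0.552087
Rachford–Rice: g(ψ) = Σ zᵢ(Kᵢ−1)/(1+ψ(Kᵢ−1)) = 0.
Check two-phase: ΣzᵢKᵢ = 1.3892 > 1 and Σzᵢ/Kᵢ = 1.2195 > 1, so g(0) = 0.3892 > 0 and g(1) = -0.2195 < 0.
Binary case is linear: z₁(K₁−1)(1+ψ(K₂−1)) + z₂(K₂−1)(1+ψ(K₁−1)) = 0
⇒ ψ = [z₁(K₁−1)+z₂(K₂−1)] / [−(K₁−1)(K₂−1)] = 0.38919/0.69962 = 0.5563
Compositions from xᵢ = zᵢ/(1+ψ(Kᵢ−1)), yᵢ = Kᵢxᵢ:
  A: x = 0.2229, y = 0.5710
  B: x = 0.7771, y = 0.4290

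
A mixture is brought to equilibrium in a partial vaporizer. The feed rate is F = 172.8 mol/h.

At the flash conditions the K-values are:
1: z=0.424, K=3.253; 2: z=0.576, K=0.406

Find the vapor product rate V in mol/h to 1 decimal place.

Material balance + equilibrium reduce to Σ zᵢ(Kᵢ−1)/(1+V/F(Kᵢ−1)) = 0.
Feasibility: ΣzᵢKᵢ = 1.613, Σzᵢ/Kᵢ = 1.549 — both > 1, two phases present.
Iterate (Newton) starting at V/F = 0.5:
  V/F = 0.500: g = -0.0375, g' = -0.887 → V/F = 0.458
Converged at V/F = 0.458.
Then V = V/F·F = 0.4581·172.8 = 79.2 mol/h and L = F − V = 93.6 mol/h.

V = 79.2 mol/h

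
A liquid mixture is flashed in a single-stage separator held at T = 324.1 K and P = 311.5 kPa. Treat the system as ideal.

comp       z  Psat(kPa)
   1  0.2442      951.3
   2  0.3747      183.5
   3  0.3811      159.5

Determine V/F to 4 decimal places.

Raoult's law: Kᵢ = Pᵢˢᵃᵗ/P = Pᵢˢᵃᵗ/311.5.
  K_1 = 951.3/311.5 = 3.053933, K_2 = 183.5/311.5 = 0.589085, K_3 = 159.5/311.5 = 0.512039
Rachford–Rice: g(V/F) = Σ zᵢ(Kᵢ−1)/(1+V/F(Kᵢ−1)) = 0.
Check two-phase: ΣzᵢKᵢ = 1.1616 > 1 and Σzᵢ/Kᵢ = 1.4603 > 1, so g(0) = 0.1616 > 0 and g(1) = -0.4603 < 0.
Newton iteration, V/F⁰ = 0.38:
  V/F = 0.3800: g = -0.12905, g' = -0.5506 → V/F = 0.1456
  V/F = 0.1456: g = 0.02215, g' = -0.7872 → V/F = 0.1737
  V/F = 0.1737: g = 0.00066, g' = -0.7413 → V/F = 0.1746
Converged at V/F = 0.1746.

V/F = 0.1746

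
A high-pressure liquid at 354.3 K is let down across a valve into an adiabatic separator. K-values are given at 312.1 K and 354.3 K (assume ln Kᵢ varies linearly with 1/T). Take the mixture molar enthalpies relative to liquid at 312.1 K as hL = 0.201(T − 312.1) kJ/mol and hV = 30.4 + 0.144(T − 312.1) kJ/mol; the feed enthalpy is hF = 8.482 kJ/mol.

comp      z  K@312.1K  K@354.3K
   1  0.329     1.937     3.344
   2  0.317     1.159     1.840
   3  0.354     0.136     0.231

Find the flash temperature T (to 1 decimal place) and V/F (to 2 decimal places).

T = 319.2 K, V/F = 0.23

Adiabatic flash: solve Rachford–Rice at each trial T, then check hF = ψ·hV(T) + (1−ψ)·hL(T).
  T = 312.1 K: K = (1.937, 1.159, 0.136), RR gives ψ = 0.094, H_out = 2.862 kJ/mol
  T = 354.3 K: K = (3.344, 1.840, 0.231), RR gives ψ = 0.593, H_out = 25.083 kJ/mol
  T = 333.2 K: K = (2.589, 1.482, 0.180), RR gives ψ = 0.418, H_out = 16.441 kJ/mol
  T = 322.6 K: K = (2.249, 1.315, 0.157), RR gives ψ = 0.288, H_out = 10.682 kJ/mol
  T = 317.4 K: K = (2.091, 1.237, 0.146), RR gives ψ = 0.203, H_out = 7.174 kJ/mol
  T = 320.0 K: K = (2.169, 1.276, 0.152), RR gives ψ = 0.248, H_out = 9.002 kJ/mol
  T = 318.7 K: K = (2.130, 1.256, 0.149), RR gives ψ = 0.226, H_out = 8.108 kJ/mol
Linear interpolation between T = 318.7 (H_out = 8.108) and T = 320.0 (H_out = 9.002) on hF = 8.482 gives T ≈ 319.2 K, at which ψ = 0.23.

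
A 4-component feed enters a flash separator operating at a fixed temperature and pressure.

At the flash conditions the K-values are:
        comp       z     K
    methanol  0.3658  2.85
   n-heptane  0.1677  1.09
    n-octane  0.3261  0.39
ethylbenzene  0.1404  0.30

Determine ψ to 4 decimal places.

ψ = 0.4051

Rachford–Rice: g(ψ) = Σ zᵢ(Kᵢ−1)/(1+ψ(Kᵢ−1)) = 0.
Feasibility: ΣzᵢKᵢ = 1.3946, Σzᵢ/Kᵢ = 1.5864 — both > 1, two phases present.
Iterate (Newton) starting at ψ = 0.44:
  ψ = 0.4400: g = -0.02634, g' = -0.7521 → ψ = 0.4050
  ψ = 0.4050: g = 0.00010, g' = -0.7585 → ψ = 0.4051
Converged at ψ = 0.4051.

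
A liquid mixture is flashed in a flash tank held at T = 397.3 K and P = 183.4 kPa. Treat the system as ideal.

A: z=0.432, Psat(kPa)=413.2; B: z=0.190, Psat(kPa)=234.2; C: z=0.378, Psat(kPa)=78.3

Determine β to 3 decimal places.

Raoult's law: Kᵢ = Pᵢˢᵃᵗ/P = Pᵢˢᵃᵗ/183.4.
  K_A = 413.2/183.4 = 2.25300, K_B = 234.2/183.4 = 1.27699, K_C = 78.3/183.4 = 0.42694
Material balance + equilibrium reduce to Σ zᵢ(Kᵢ−1)/(1+β(Kᵢ−1)) = 0.
Feasibility: ΣzᵢKᵢ = 1.377, Σzᵢ/Kᵢ = 1.226 — both > 1, two phases present.
Newton iteration, β⁰ = 0.5:
  β = 0.500: g = 0.0754, g' = -0.511 → β = 0.647
  β = 0.647: g = -0.0009, g' = -0.531 → β = 0.646
Converged at β = 0.646.

β = 0.646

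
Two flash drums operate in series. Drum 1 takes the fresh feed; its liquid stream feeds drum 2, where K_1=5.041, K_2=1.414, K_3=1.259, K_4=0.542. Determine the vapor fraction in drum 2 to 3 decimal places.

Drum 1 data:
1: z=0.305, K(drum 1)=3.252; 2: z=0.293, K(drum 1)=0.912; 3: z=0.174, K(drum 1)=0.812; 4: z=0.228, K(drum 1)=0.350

V/F (drum 2) = 0.807

Drum 1:
Iterate (Newton) starting at ψ₁ = 0.5:
  ψ₁ = 0.500: g = 0.0404, g' = -0.564 → ψ₁ = 0.572
  ψ₁ = 0.572: g = 0.0006, g' = -0.550 → ψ₁ = 0.573
Converged at ψ₁ = 0.573.
Drum-1 compositions:
  1: x = 0.133, y = 0.433
  2: x = 0.309, y = 0.281
  3: x = 0.195, y = 0.158
  4: x = 0.363, y = 0.127
Drum-2 feed = drum-1 liquid: z₂ = (0.1332, 0.3086, 0.1950, 0.3633).
Drum 2:
Iterate (Newton) starting at ψ₂ = 0.5:
  ψ₂ = 0.500: g = 0.1129, g' = -0.413 → ψ₂ = 0.773
  ψ₂ = 0.773: g = 0.0117, g' = -0.350 → ψ₂ = 0.807
Converged at ψ₂ = 0.807.
  1: x = 0.031, y = 0.158
  2: x = 0.231, y = 0.327
  3: x = 0.161, y = 0.203
  4: x = 0.576, y = 0.312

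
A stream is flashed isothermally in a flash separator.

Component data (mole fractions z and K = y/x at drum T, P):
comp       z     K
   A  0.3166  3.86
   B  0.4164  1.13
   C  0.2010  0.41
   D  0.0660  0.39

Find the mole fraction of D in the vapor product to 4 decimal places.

Material balance + equilibrium reduce to Σ zᵢ(Kᵢ−1)/(1+V/F(Kᵢ−1)) = 0.
Check two-phase: ΣzᵢKᵢ = 1.8008 > 1 and Σzᵢ/Kᵢ = 1.1100 > 1, so g(0) = 0.8008 > 0 and g(1) = -0.1100 < 0.
Newton iteration, V/F⁰ = 0.39:
  V/F = 0.3900: g = 0.27270, g' = -0.7454 → V/F = 0.7558
  V/F = 0.7558: g = 0.04693, g' = -0.5774 → V/F = 0.8371
  V/F = 0.8371: g = -0.00101, g' = -0.6062 → V/F = 0.8355
Converged at V/F = 0.8355.
Compositions from xᵢ = zᵢ/(1+V/F(Kᵢ−1)), yᵢ = Kᵢxᵢ:
  A: x = 0.0934, y = 0.3606
  B: x = 0.3756, y = 0.4244
  C: x = 0.3964, y = 0.1625
  D: x = 0.1346, y = 0.0525

y_D = 0.0525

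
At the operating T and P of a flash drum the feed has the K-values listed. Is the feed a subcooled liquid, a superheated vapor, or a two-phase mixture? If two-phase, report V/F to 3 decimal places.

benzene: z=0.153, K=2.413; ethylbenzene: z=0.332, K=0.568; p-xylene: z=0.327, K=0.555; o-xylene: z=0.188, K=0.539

ΣzᵢKᵢ = 0.841; Σzᵢ/Kᵢ = 1.586.
Since ΣzᵢKᵢ < 1 the mixture is below its bubble point — single liquid phase.

subcooled liquid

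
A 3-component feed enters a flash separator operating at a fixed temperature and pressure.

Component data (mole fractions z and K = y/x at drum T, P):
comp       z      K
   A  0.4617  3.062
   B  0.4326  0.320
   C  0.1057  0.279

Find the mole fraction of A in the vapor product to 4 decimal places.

Material balance + equilibrium reduce to Σ zᵢ(Kᵢ−1)/(1+β(Kᵢ−1)) = 0.
Feasibility: ΣzᵢKᵢ = 1.5816, Σzᵢ/Kᵢ = 1.8815 — both > 1, two phases present.
Newton iteration, β⁰ = 0.5:
  β = 0.5000: g = -0.09613, g' = -1.0695 → β = 0.4101
  β = 0.4101: g = -0.00031, g' = -1.0717 → β = 0.4098
Converged at β = 0.4098.
Compositions from xᵢ = zᵢ/(1+β(Kᵢ−1)), yᵢ = Kᵢxᵢ:
  A: x = 0.2502, y = 0.7662
  B: x = 0.5997, y = 0.1919
  C: x = 0.1500, y = 0.0419

y_A = 0.7662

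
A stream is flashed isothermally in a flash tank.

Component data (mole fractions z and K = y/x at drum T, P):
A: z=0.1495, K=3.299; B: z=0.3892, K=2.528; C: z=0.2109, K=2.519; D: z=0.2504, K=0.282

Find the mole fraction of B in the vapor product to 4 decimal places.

y_B = 0.4163

Material balance + equilibrium reduce to Σ zᵢ(Kᵢ−1)/(1+β(Kᵢ−1)) = 0.
g(0) = ΣzᵢKᵢ − 1 = 1.0790 and g(1) = 1 − Σzᵢ/Kᵢ = -0.1709, so a root lies in (0, 1).
Newton iteration, β⁰ = 0.5:
  β = 0.5000: g = 0.39862, g' = -0.9344 → β = 0.9266
  β = 0.9266: g = -0.04813, g' = -1.4726 → β = 0.8939
  β = 0.8939: g = -0.00224, g' = -1.3408 → β = 0.8923
Converged at β = 0.8922.
Compositions from xᵢ = zᵢ/(1+β(Kᵢ−1)), yᵢ = Kᵢxᵢ:
  A: x = 0.0490, y = 0.1616
  B: x = 0.1647, y = 0.4163
  C: x = 0.0895, y = 0.2256
  D: x = 0.6968, y = 0.1965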